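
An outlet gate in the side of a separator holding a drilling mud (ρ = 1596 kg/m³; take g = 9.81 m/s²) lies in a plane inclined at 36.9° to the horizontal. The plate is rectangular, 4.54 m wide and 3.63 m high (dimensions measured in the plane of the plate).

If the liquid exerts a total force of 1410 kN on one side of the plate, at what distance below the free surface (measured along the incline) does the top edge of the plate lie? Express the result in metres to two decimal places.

y_top ≈ 7.29 m

γ = ρg = 1596 × 9.81 / 1000 = 15.65676 kN/m³.
A = 4.54 × 3.63 = 16.4802 m².
From F = γ·h_c·A, the centroid depth is h_c = 1410/(15.65676 × 16.4802) = 5.46455 m.
Let θ = 36.9° be the plate's angle to the horizontal; measure y along the incline from where the plane meets the free surface. Vertical depth h = y·sinθ with sinθ = 0.600420.
Along the incline, y_c = h_c/sinθ = 5.46455/0.600420 = 9.10121 m.
The centroid lies 3.63/2 = 1.815 m below the top edge, so the top edge sits at y_top = 9.10121 − 1.815 = 7.28621 m along the incline.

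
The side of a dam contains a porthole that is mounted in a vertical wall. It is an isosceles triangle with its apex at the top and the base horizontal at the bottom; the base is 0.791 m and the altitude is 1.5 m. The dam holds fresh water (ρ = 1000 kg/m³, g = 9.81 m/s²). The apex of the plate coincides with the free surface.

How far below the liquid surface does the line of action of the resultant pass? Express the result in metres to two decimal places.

h_p = 1.13 m

γ = ρg = 1000 × 9.81 = 9810 N/m³ = 9.81 kN/m³.
With the apex up, the centroid sits 2h/3 = 2 × 1.5/3 = 1 m below the apex, so the centroid depth is h_c = 1 m.
A = ½ × 0.791 × 1.5 = 0.59325 m².
Resultant F = γ·h_c·A = 9.81 × 1 × 0.59325 = 5.81978 kN.
I_c = b·h³/36 = 0.791 × 1.5³/36 = 0.0741562 m⁴.
Centre of pressure: y_p = y_c + I_c/(y_c·A) = 1 + 0.0741562/(1 × 0.59325) = 1 + 0.125 = 1.125 m along the plane.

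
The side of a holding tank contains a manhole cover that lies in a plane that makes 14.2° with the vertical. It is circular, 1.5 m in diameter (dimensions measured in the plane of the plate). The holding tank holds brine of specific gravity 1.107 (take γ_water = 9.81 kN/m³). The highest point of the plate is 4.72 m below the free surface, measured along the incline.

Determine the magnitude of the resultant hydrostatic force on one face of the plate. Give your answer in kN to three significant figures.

F ≈ 102 kN

γ = 1.107 × 9.81 = 10.85967 kN/m³.
The plate makes 14.2° with the vertical, i.e. θ = 90° − 14.2° = 75.8° to the horizontal. Measuring y along the incline from the free-surface line, vertical depth h = y·sinθ with sinθ = 0.969445.
The centroid is at the centre, 0.75 m below the top of the plate, so y_c = 4.72 + 0.75 = 5.47 m and h_c = 5.47 × 0.969445 = 5.30286 m.
A = π(0.75)² = 1.76715 m².
Resultant F = γ·h_c·A = 10.85967 × 5.30286 × 1.76715 = 101.765 kN.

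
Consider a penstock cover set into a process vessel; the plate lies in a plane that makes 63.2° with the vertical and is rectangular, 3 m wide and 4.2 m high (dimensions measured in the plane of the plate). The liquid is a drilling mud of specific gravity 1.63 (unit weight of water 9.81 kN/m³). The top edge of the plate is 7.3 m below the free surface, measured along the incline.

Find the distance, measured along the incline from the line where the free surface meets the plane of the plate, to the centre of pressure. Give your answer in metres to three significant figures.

y_p = 9.56 m

γ = 1.63 × 9.81 = 15.9903 kN/m³.
The plate makes 63.2° with the vertical, i.e. θ = 90° − 63.2° = 26.8° to the horizontal. Measuring y along the incline from the free-surface line, vertical depth h = y·sinθ with sinθ = 0.450878.
The centroid lies 4.2/2 = 2.1 m below the top edge, so y_c = 7.3 + 2.1 = 9.4 m and h_c = 9.4 × 0.450878 = 4.23825 m.
A = 3 × 4.2 = 12.6 m².
Resultant F = γ·h_c·A = 15.9903 × 4.23825 × 12.6 = 853.913 kN.
I_c = b·h³/12 = 3 × 4.2³/12 = 18.522 m⁴.
Centre of pressure: y_p = y_c + I_c/(y_c·A) = 9.4 + 18.522/(9.4 × 12.6) = 9.4 + 0.156383 = 9.55638 m along the plane.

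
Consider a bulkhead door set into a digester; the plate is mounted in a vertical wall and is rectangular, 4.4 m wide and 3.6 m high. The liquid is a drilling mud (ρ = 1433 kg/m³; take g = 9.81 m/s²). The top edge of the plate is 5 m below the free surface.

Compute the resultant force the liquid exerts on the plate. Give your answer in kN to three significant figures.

F ≈ 1510 kN

γ = ρg = 1433 × 9.81 / 1000 = 14.05773 kN/m³.
The centroid lies 3.6/2 = 1.8 m below the top edge, so the centroid depth is h_c = 5 + 1.8 = 6.8 m.
A = 4.4 × 3.6 = 15.84 m².
Resultant F = γ·h_c·A = 14.05773 × 6.8 × 15.84 = 1514.19 kN.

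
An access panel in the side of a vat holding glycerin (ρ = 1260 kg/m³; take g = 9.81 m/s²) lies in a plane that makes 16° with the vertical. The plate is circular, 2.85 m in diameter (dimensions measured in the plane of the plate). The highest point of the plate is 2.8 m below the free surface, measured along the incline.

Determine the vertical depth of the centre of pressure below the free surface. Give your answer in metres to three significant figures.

h_p = 4.18 m

γ = ρg = 1260 × 9.81 / 1000 = 12.3606 kN/m³.
The plate makes 16° with the vertical, i.e. θ = 90° − 16° = 74° to the horizontal. Measuring y along the incline from the free-surface line, vertical depth h = y·sinθ with sinθ = 0.961262.
The centroid is at the centre, 1.425 m below the top of the plate, so y_c = 2.8 + 1.425 = 4.225 m and h_c = 4.225 × 0.961262 = 4.06133 m.
A = π(1.425)² = 6.3794 m².
Resultant F = γ·h_c·A = 12.3606 × 4.06133 × 6.3794 = 320.249 kN.
I_c = πr⁴/4 = π × 1.425⁴/4 = 3.23854 m⁴.
Centre of pressure: y_p = y_c + I_c/(y_c·A) = 4.225 + 3.23854/(4.225 × 6.3794) = 4.225 + 0.120155 = 4.34515 m along the plane.
Vertically, h_p = y_p·sinθ = 4.34515 × 0.961262 = 4.17683 m.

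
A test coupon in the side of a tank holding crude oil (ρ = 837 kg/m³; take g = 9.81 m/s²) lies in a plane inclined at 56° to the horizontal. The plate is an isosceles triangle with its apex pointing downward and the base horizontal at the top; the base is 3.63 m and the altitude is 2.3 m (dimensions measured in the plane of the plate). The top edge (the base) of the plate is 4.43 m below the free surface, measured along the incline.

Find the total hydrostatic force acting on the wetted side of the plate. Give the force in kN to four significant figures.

γ = ρg = 837 × 9.81 / 1000 = 8.21097 kN/m³.
Let θ = 56° be the plate's angle to the horizontal; measure y along the incline from where the plane meets the free surface. Vertical depth h = y·sinθ with sinθ = 0.829038.
With the apex down, the centroid sits h/3 = 2.3/3 = 0.766667 m below the base (the top edge), so y_c = 4.43 + 0.766667 = 5.19667 m and h_c = 5.19667 × 0.829038 = 4.30824 m.
A = ½ × 3.63 × 2.3 = 4.1745 m².
Resultant F = γ·h_c·A = 8.21097 × 4.30824 × 4.1745 = 147.672 kN.

F ≈ 147.7 kN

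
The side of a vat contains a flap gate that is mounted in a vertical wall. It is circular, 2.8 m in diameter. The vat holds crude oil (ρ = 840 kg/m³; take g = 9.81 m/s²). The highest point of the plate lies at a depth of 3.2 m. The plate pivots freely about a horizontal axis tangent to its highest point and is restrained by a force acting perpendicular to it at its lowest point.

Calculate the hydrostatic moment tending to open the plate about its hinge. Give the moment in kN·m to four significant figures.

γ = ρg = 840 × 9.81 / 1000 = 8.2404 kN/m³.
The centroid is at the centre, 1.4 m below the top of the plate, so the centroid depth is h_c = 3.2 + 1.4 = 4.6 m.
A = π(1.4)² = 6.15752 m².
Resultant F = γ·h_c·A = 8.2404 × 4.6 × 6.15752 = 233.406 kN.
I_c = πr⁴/4 = π × 1.4⁴/4 = 3.01719 m⁴.
Centre of pressure: y_p = y_c + I_c/(y_c·A) = 4.6 + 3.01719/(4.6 × 6.15752) = 4.6 + 0.106522 = 4.70652 m along the plane.
The resultant acts 1.4 + 0.106522 = 1.50652 m (along the plate) below the hinge at the top edge, so the moment about the hinge is M = F × 1.50652 = 233.406 × 1.50652 = 351.631 kN·m.

M ≈ 351.6 kN·m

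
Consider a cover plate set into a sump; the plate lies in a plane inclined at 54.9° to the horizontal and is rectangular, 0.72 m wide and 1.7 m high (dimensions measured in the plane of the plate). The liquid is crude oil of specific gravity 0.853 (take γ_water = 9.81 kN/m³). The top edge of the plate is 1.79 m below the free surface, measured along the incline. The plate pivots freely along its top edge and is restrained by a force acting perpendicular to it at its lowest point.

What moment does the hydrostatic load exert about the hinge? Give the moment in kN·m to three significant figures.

M ≈ 20.8 kN·m

γ = 0.853 × 9.81 = 8.36793 kN/m³.
Let θ = 54.9° be the plate's angle to the horizontal; measure y along the incline from where the plane meets the free surface. Vertical depth h = y·sinθ with sinθ = 0.818150.
The centroid lies 1.7/2 = 0.85 m below the top edge, so y_c = 1.79 + 0.85 = 2.64 m and h_c = 2.64 × 0.818150 = 2.15992 m.
A = 0.72 × 1.7 = 1.224 m².
Resultant F = γ·h_c·A = 8.36793 × 2.15992 × 1.224 = 22.1226 kN.
I_c = b·h³/12 = 0.72 × 1.7³/12 = 0.29478 m⁴.
Centre of pressure: y_p = y_c + I_c/(y_c·A) = 2.64 + 0.29478/(2.64 × 1.224) = 2.64 + 0.0912247 = 2.73122 m along the plane.
The resultant acts 0.85 + 0.0912247 = 0.941225 m (along the plate) below the hinge at the top edge, so the moment about the hinge is M = F × 0.941225 = 22.1226 × 0.941225 = 20.8223 kN·m.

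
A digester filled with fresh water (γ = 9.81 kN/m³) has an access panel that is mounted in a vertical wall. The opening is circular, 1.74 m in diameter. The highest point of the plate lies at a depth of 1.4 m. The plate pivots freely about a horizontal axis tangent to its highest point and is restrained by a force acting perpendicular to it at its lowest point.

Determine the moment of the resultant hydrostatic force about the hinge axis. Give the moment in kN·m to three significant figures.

γ = 9.81 kN/m³.
The centroid is at the centre, 0.87 m below the top of the plate, so the centroid depth is h_c = 1.4 + 0.87 = 2.27 m.
A = π(0.87)² = 2.37787 m².
Resultant F = γ·h_c·A = 9.81 × 2.27 × 2.37787 = 52.9521 kN.
I_c = πr⁴/4 = π × 0.87⁴/4 = 0.449953 m⁴.
Centre of pressure: y_p = y_c + I_c/(y_c·A) = 2.27 + 0.449953/(2.27 × 2.37787) = 2.27 + 0.0833591 = 2.35336 m along the plane.
The resultant acts 0.87 + 0.0833591 = 0.953359 m (along the plate) below the hinge at the top edge, so the moment about the hinge is M = F × 0.953359 = 52.9521 × 0.953359 = 50.4824 kN·m.

M ≈ 50.5 kN·m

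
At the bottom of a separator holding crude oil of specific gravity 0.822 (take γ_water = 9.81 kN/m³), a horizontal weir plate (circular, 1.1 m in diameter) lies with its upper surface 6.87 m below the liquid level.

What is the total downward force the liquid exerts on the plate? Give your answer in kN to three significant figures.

F ≈ 52.6 kN

γ = 0.822 × 9.81 = 8.06382 kN/m³.
The plate is horizontal, so pressure is uniform at p = γ·h = 8.06382 × 6.87 = 55.3984 kN/m².
A = π(0.55)² = 0.950332 m².
F = p·A = 55.3984 × 0.950332 = 52.6469 kN.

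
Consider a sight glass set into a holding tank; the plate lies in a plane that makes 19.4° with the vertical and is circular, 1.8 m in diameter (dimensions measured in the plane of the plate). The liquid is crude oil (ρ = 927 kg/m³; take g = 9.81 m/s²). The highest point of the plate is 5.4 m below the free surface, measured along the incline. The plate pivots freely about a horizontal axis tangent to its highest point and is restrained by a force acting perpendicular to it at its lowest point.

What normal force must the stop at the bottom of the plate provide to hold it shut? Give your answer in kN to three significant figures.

P ≈ 71.2 kN

γ = ρg = 927 × 9.81 / 1000 = 9.09387 kN/m³.
The plate makes 19.4° with the vertical, i.e. θ = 90° − 19.4° = 70.6° to the horizontal. Measuring y along the incline from the free-surface line, vertical depth h = y·sinθ with sinθ = 0.943223.
The centroid is at the centre, 0.9 m below the top of the plate, so y_c = 5.4 + 0.9 = 6.3 m and h_c = 6.3 × 0.943223 = 5.9423 m.
A = π(0.9)² = 2.54469 m².
Resultant F = γ·h_c·A = 9.09387 × 5.9423 × 2.54469 = 137.511 kN.
I_c = πr⁴/4 = π × 0.9⁴/4 = 0.5153 m⁴.
Centre of pressure: y_p = y_c + I_c/(y_c·A) = 6.3 + 0.5153/(6.3 × 2.54469) = 6.3 + 0.0321429 = 6.33214 m along the plane.
The resultant acts 0.9 + 0.0321429 = 0.932143 m (along the plate) below the hinge at the top edge, so the moment about the hinge is M = F × 0.932143 = 137.511 × 0.932143 = 128.18 kN·m.
A normal force at the bottom, 1.8 m from the hinge, must supply this moment: P = 128.18/1.8 = 71.2111 kN.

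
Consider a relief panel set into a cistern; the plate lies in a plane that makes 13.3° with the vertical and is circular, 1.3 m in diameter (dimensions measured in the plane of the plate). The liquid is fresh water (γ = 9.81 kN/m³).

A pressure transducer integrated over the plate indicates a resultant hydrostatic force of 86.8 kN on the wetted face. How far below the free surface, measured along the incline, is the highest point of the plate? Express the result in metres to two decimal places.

y_top ≈ 6.20 m

γ = 9.81 kN/m³.
A = π(0.65)² = 1.32732 m².
From F = γ·h_c·A, the centroid depth is h_c = 86.8/(9.81 × 1.32732) = 6.66615 m.
The plate makes 13.3° with the vertical, i.e. θ = 90° − 13.3° = 76.7° to the horizontal. Measuring y along the incline from the free-surface line, vertical depth h = y·sinθ with sinθ = 0.973179.
Along the incline, y_c = h_c/sinθ = 6.66615/0.973179 = 6.84987 m.
The centroid is at the centre, 0.65 m below the top of the plate, so the highest point sits at y_top = 6.84987 − 0.65 = 6.19987 m along the incline.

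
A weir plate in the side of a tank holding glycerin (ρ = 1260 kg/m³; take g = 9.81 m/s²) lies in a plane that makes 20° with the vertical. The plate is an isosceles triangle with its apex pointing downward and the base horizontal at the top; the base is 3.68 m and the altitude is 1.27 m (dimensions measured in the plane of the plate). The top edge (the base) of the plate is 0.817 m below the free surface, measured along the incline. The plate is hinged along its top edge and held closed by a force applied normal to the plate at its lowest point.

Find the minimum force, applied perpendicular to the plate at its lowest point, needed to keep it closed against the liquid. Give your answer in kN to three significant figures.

P ≈ 13.1 kN

γ = ρg = 1260 × 9.81 / 1000 = 12.3606 kN/m³.
The plate makes 20° with the vertical, i.e. θ = 90° − 20° = 70° to the horizontal. Measuring y along the incline from the free-surface line, vertical depth h = y·sinθ with sinθ = 0.939693.
With the apex down, the centroid sits h/3 = 1.27/3 = 0.423333 m below the base (the top edge), so y_c = 0.817 + 0.423333 = 1.24033 m and h_c = 1.24033 × 0.939693 = 1.16553 m.
A = ½ × 3.68 × 1.27 = 2.3368 m².
Resultant F = γ·h_c·A = 12.3606 × 1.16553 × 2.3368 = 33.6655 kN.
I_c = b·h³/36 = 3.68 × 1.27³/36 = 0.20939 m⁴.
Centre of pressure: y_p = y_c + I_c/(y_c·A) = 1.24033 + 0.20939/(1.24033 × 2.3368) = 1.24033 + 0.0722432 = 1.31257 m along the plane.
The resultant acts 0.423333 + 0.0722432 = 0.495576 m (along the plate) below the hinge at the top edge, so the moment about the hinge is M = F × 0.495576 = 33.6655 × 0.495576 = 16.6838 kN·m.
A normal force at the bottom, 1.27 m from the hinge, must supply this moment: P = 16.6838/1.27 = 13.1369 kN.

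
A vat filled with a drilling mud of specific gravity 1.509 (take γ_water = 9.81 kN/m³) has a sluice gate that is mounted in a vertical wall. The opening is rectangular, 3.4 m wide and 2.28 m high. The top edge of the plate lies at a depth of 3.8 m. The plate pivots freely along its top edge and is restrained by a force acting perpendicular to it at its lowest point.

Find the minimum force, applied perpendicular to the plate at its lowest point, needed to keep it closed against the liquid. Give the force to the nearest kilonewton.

γ = 1.509 × 9.81 = 14.80329 kN/m³.
The centroid lies 2.28/2 = 1.14 m below the top edge, so the centroid depth is h_c = 3.8 + 1.14 = 4.94 m.
A = 3.4 × 2.28 = 7.752 m².
Resultant F = γ·h_c·A = 14.80329 × 4.94 × 7.752 = 566.89 kN.
I_c = b·h³/12 = 3.4 × 2.28³/12 = 3.35817 m⁴.
Centre of pressure: y_p = y_c + I_c/(y_c·A) = 4.94 + 3.35817/(4.94 × 7.752) = 4.94 + 0.0876924 = 5.02769 m along the plane.
The resultant acts 1.14 + 0.0876924 = 1.22769 m (along the plate) below the hinge at the top edge, so the moment about the hinge is M = F × 1.22769 = 566.89 × 1.22769 = 695.965 kN·m.
A normal force at the bottom, 2.28 m from the hinge, must supply this moment: P = 695.965/2.28 = 305.248 kN.

P ≈ 305 kN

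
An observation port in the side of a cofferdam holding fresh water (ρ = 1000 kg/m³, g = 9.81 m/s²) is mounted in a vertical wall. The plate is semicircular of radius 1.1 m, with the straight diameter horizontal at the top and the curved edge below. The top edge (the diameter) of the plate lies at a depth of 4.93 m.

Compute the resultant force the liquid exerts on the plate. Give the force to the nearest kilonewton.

F ≈ 101 kN

γ = ρg = 1000 × 9.81 = 9810 N/m³ = 9.81 kN/m³.
The centroid of a semicircle lies 4r/(3π) = 0.466854 m from the diameter, here below the top edge, so the centroid depth is h_c = 4.93 + 0.466854 = 5.39685 m.
A = πr²/2 = π × 1.1²/2 = 1.90066 m².
Resultant F = γ·h_c·A = 9.81 × 5.39685 × 1.90066 = 100.627 kN.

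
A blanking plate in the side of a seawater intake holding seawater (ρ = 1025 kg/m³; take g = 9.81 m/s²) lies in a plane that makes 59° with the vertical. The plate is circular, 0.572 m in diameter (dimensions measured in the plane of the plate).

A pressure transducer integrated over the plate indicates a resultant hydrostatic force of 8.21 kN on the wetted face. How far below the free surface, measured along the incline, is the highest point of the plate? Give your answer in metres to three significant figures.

y_top ≈ 5.88 m

γ = ρg = 1025 × 9.81 / 1000 = 10.05525 kN/m³.
A = π(0.286)² = 0.25697 m².
From F = γ·h_c·A, the centroid depth is h_c = 8.21/(10.05525 × 0.25697) = 3.17737 m.
The plate makes 59° with the vertical, i.e. θ = 90° − 59° = 31° to the horizontal. Measuring y along the incline from the free-surface line, vertical depth h = y·sinθ with sinθ = 0.515038.
Along the incline, y_c = h_c/sinθ = 3.17737/0.515038 = 6.1692 m.
The centroid is at the centre, 0.286 m below the top of the plate, so the highest point sits at y_top = 6.1692 − 0.286 = 5.8832 m along the incline.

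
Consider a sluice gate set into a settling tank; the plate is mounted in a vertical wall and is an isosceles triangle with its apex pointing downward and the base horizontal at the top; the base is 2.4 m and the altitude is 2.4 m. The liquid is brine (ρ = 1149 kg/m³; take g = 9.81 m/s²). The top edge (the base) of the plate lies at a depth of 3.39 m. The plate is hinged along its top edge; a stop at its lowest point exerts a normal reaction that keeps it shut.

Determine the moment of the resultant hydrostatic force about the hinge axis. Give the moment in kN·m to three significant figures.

M ≈ 119 kN·m

γ = ρg = 1149 × 9.81 / 1000 = 11.27169 kN/m³.
With the apex down, the centroid sits h/3 = 2.4/3 = 0.8 m below the base (the top edge), so the centroid depth is h_c = 3.39 + 0.8 = 4.19 m.
A = ½ × 2.4 × 2.4 = 2.88 m².
Resultant F = γ·h_c·A = 11.27169 × 4.19 × 2.88 = 136.018 kN.
I_c = b·h³/36 = 2.4 × 2.4³/36 = 0.9216 m⁴.
Centre of pressure: y_p = y_c + I_c/(y_c·A) = 4.19 + 0.9216/(4.19 × 2.88) = 4.19 + 0.0763723 = 4.26637 m along the plane.
The resultant acts 0.8 + 0.0763723 = 0.876372 m (along the plate) below the hinge at the top edge, so the moment about the hinge is M = F × 0.876372 = 136.018 × 0.876372 = 119.202 kN·m.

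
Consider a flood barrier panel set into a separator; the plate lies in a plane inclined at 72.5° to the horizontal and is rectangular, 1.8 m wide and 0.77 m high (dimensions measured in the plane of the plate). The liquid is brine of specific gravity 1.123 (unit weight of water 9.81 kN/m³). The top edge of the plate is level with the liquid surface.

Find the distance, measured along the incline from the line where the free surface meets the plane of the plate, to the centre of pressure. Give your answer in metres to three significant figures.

y_p = 0.513 m

γ = 1.123 × 9.81 = 11.01663 kN/m³.
Let θ = 72.5° be the plate's angle to the horizontal; measure y along the incline from where the plane meets the free surface. Vertical depth h = y·sinθ with sinθ = 0.953717.
The centroid lies 0.77/2 = 0.385 m below the top edge, so y_c = 0.385 m and h_c = 0.385 × 0.953717 = 0.367181 m.
A = 1.8 × 0.77 = 1.386 m².
Resultant F = γ·h_c·A = 11.01663 × 0.367181 × 1.386 = 5.6065 kN.
I_c = b·h³/12 = 1.8 × 0.77³/12 = 0.0684799 m⁴.
Centre of pressure: y_p = y_c + I_c/(y_c·A) = 0.385 + 0.0684799/(0.385 × 1.386) = 0.385 + 0.128333 = 0.513333 m along the plane.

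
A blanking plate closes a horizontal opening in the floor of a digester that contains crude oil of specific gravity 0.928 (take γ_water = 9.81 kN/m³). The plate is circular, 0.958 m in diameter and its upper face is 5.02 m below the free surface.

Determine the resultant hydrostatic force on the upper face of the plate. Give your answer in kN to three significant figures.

γ = 0.928 × 9.81 = 9.10368 kN/m³.
The plate is horizontal, so pressure is uniform at p = γ·h = 9.10368 × 5.02 = 45.7005 kN/m².
A = π(0.479)² = 0.72081 m².
F = p·A = 45.7005 × 0.72081 = 32.9414 kN.

F ≈ 32.9 kN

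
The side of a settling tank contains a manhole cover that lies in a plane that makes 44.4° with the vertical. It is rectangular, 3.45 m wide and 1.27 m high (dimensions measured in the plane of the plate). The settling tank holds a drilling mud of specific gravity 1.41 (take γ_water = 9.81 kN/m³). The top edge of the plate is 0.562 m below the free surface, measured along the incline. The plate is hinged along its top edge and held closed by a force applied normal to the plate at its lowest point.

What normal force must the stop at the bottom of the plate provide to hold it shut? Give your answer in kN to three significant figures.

P ≈ 30.5 kN

γ = 1.41 × 9.81 = 13.8321 kN/m³.
The plate makes 44.4° with the vertical, i.e. θ = 90° − 44.4° = 45.6° to the horizontal. Measuring y along the incline from the free-surface line, vertical depth h = y·sinθ with sinθ = 0.714473.
The centroid lies 1.27/2 = 0.635 m below the top edge, so y_c = 0.562 + 0.635 = 1.197 m and h_c = 1.197 × 0.714473 = 0.855224 m.
A = 3.45 × 1.27 = 4.3815 m².
Resultant F = γ·h_c·A = 13.8321 × 0.855224 × 4.3815 = 51.8311 kN.
I_c = b·h³/12 = 3.45 × 1.27³/12 = 0.58891 m⁴.
Centre of pressure: y_p = y_c + I_c/(y_c·A) = 1.197 + 0.58891/(1.197 × 4.3815) = 1.197 + 0.112288 = 1.30929 m along the plane.
The resultant acts 0.635 + 0.112288 = 0.747288 m (along the plate) below the hinge at the top edge, so the moment about the hinge is M = F × 0.747288 = 51.8311 × 0.747288 = 38.7328 kN·m.
A normal force at the bottom, 1.27 m from the hinge, must supply this moment: P = 38.7328/1.27 = 30.4983 kN.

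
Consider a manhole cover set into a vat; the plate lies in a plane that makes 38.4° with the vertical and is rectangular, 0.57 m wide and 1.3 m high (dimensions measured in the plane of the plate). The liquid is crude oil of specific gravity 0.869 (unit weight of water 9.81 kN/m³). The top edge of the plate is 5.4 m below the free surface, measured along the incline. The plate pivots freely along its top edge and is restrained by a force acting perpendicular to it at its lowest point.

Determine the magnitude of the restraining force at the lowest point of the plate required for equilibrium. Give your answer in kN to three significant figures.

P ≈ 15.5 kN

γ = 0.869 × 9.81 = 8.52489 kN/m³.
The plate makes 38.4° with the vertical, i.e. θ = 90° − 38.4° = 51.6° to the horizontal. Measuring y along the incline from the free-surface line, vertical depth h = y·sinθ with sinθ = 0.783693.
The centroid lies 1.3/2 = 0.65 m below the top edge, so y_c = 5.4 + 0.65 = 6.05 m and h_c = 6.05 × 0.783693 = 4.74134 m.
A = 0.57 × 1.3 = 0.741 m².
Resultant F = γ·h_c·A = 8.52489 × 4.74134 × 0.741 = 29.9508 kN.
I_c = b·h³/12 = 0.57 × 1.3³/12 = 0.104357 m⁴.
Centre of pressure: y_p = y_c + I_c/(y_c·A) = 6.05 + 0.104357/(6.05 × 0.741) = 6.05 + 0.0232781 = 6.07328 m along the plane.
The resultant acts 0.65 + 0.0232781 = 0.673278 m (along the plate) below the hinge at the top edge, so the moment about the hinge is M = F × 0.673278 = 29.9508 × 0.673278 = 20.1652 kN·m.
A normal force at the bottom, 1.3 m from the hinge, must supply this moment: P = 20.1652/1.3 = 15.5117 kN.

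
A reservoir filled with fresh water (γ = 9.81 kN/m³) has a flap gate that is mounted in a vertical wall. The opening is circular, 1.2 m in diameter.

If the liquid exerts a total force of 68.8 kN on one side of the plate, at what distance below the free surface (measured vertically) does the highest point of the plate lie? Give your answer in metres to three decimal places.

d_top ≈ 5.601 m

γ = 9.81 kN/m³.
A = π(0.6)² = 1.13097 m².
From F = γ·h_c·A, the centroid depth is h_c = 68.8/(9.81 × 1.13097) = 6.20109 m.
The centroid is at the centre, 0.6 m below the top of the plate, so the highest point sits at h_top = 6.20109 − 0.6 = 5.60109 m below the surface.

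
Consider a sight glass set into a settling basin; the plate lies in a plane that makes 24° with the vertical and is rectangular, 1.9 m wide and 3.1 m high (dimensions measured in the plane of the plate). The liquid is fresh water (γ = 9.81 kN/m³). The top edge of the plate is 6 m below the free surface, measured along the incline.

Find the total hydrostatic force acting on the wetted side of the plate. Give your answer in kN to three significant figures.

F ≈ 399 kN

γ = 9.81 kN/m³.
The plate makes 24° with the vertical, i.e. θ = 90° − 24° = 66° to the horizontal. Measuring y along the incline from the free-surface line, vertical depth h = y·sinθ with sinθ = 0.913545.
The centroid lies 3.1/2 = 1.55 m below the top edge, so y_c = 6 + 1.55 = 7.55 m and h_c = 7.55 × 0.913545 = 6.89726 m.
A = 1.9 × 3.1 = 5.89 m².
Resultant F = γ·h_c·A = 9.81 × 6.89726 × 5.89 = 398.53 kN.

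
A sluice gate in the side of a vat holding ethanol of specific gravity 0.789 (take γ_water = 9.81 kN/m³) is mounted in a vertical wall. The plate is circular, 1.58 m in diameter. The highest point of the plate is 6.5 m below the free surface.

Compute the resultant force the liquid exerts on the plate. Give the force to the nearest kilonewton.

F ≈ 111 kN

γ = 0.789 × 9.81 = 7.74009 kN/m³.
The centroid is at the centre, 0.79 m below the top of the plate, so the centroid depth is h_c = 6.5 + 0.79 = 7.29 m.
A = π(0.79)² = 1.96067 m².
Resultant F = γ·h_c·A = 7.74009 × 7.29 × 1.96067 = 110.631 kN.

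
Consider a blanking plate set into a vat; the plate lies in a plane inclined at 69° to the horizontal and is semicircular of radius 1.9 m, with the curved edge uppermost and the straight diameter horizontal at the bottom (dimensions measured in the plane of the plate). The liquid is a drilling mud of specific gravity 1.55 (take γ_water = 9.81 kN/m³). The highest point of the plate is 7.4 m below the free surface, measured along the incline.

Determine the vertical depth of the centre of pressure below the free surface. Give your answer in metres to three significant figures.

γ = 1.55 × 9.81 = 15.2055 kN/m³.
Let θ = 69° be the plate's angle to the horizontal; measure y along the incline from where the plane meets the free surface. Vertical depth h = y·sinθ with sinθ = 0.933580.
The centroid lies 4r/(3π) = 0.806385 m above the diameter, so r − 4r/(3π) = 1.9 − 0.806385 = 1.09361 m below the topmost point, so y_c = 7.4 + 1.09361 = 8.49361 m and h_c = 8.49361 × 0.933580 = 7.92946 m.
A = πr²/2 = π × 1.9²/2 = 5.67057 m².
Resultant F = γ·h_c·A = 15.2055 × 7.92946 × 5.67057 = 683.709 kN.
I_c = (π/8 − 8/(9π))·r⁴ = 0.109757 × 1.9⁴ = 1.43036 m⁴.
Centre of pressure: y_p = y_c + I_c/(y_c·A) = 8.49361 + 1.43036/(8.49361 × 5.67057) = 8.49361 + 0.0296979 = 8.52331 m along the plane.
Vertically, h_p = y_p·sinθ = 8.52331 × 0.933580 = 7.95719 m.

h_p = 7.96 m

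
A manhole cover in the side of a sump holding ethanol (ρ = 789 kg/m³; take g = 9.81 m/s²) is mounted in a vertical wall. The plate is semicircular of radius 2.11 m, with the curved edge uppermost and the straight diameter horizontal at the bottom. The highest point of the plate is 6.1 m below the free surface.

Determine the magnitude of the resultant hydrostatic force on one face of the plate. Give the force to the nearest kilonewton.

γ = ρg = 789 × 9.81 / 1000 = 7.74009 kN/m³.
The centroid lies 4r/(3π) = 0.895512 m above the diameter, so r − 4r/(3π) = 2.11 − 0.895512 = 1.21449 m below the topmost point, so the centroid depth is h_c = 6.1 + 1.21449 = 7.31449 m.
A = πr²/2 = π × 2.11²/2 = 6.99334 m².
Resultant F = γ·h_c·A = 7.74009 × 7.31449 × 6.99334 = 395.927 kN.

F ≈ 396 kN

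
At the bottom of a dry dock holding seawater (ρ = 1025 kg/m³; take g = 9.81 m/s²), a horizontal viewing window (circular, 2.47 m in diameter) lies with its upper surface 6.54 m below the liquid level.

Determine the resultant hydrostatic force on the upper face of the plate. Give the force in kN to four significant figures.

γ = ρg = 1025 × 9.81 / 1000 = 10.05525 kN/m³.
The plate is horizontal, so pressure is uniform at p = γ·h = 10.05525 × 6.54 = 65.7613 kN/m².
A = π(1.235)² = 4.79164 m².
F = p·A = 65.7613 × 4.79164 = 315.104 kN.

F ≈ 315.1 kN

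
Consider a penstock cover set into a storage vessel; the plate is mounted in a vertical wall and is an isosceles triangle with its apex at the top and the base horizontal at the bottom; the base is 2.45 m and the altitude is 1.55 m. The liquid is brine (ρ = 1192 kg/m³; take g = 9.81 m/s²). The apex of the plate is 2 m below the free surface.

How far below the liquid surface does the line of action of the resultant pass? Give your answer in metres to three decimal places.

h_p = 3.077 m

γ = ρg = 1192 × 9.81 / 1000 = 11.69352 kN/m³.
With the apex up, the centroid sits 2h/3 = 2 × 1.55/3 = 1.03333 m below the apex, so the centroid depth is h_c = 2 + 1.03333 = 3.03333 m.
A = ½ × 2.45 × 1.55 = 1.89875 m².
Resultant F = γ·h_c·A = 11.69352 × 3.03333 × 1.89875 = 67.3492 kN.
I_c = b·h³/36 = 2.45 × 1.55³/36 = 0.25343 m⁴.
Centre of pressure: y_p = y_c + I_c/(y_c·A) = 3.03333 + 0.25343/(3.03333 × 1.89875) = 3.03333 + 0.0440018 = 3.07733 m along the plane.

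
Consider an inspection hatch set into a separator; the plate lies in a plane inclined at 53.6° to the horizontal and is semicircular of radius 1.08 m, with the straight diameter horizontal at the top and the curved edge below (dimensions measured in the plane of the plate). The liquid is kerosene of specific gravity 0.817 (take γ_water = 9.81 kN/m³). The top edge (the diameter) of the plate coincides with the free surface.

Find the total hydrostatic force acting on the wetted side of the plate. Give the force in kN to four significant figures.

F ≈ 5.418 kN

γ = 0.817 × 9.81 = 8.01477 kN/m³.
Let θ = 53.6° be the plate's angle to the horizontal; measure y along the incline from where the plane meets the free surface. Vertical depth h = y·sinθ with sinθ = 0.804894.
The centroid of a semicircle lies 4r/(3π) = 0.458366 m from the diameter, here below the top edge, so y_c = 0.458366 m and h_c = 0.458366 × 0.804894 = 0.368936 m.
A = πr²/2 = π × 1.08²/2 = 1.83218 m².
Resultant F = γ·h_c·A = 8.01477 × 0.368936 × 1.83218 = 5.41764 kN.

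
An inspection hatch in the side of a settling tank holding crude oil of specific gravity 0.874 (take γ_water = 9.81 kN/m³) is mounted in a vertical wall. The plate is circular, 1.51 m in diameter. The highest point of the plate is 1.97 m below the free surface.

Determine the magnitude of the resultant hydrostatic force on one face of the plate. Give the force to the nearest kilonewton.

F ≈ 42 kN

γ = 0.874 × 9.81 = 8.57394 kN/m³.
The centroid is at the centre, 0.755 m below the top of the plate, so the centroid depth is h_c = 1.97 + 0.755 = 2.725 m.
A = π(0.755)² = 1.79079 m².
Resultant F = γ·h_c·A = 8.57394 × 2.725 × 1.79079 = 41.84 kN.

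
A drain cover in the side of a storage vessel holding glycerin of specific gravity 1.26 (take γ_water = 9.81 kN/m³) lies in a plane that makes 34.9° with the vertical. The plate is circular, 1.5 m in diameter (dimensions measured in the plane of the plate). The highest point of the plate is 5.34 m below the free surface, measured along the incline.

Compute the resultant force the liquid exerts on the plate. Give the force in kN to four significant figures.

γ = 1.26 × 9.81 = 12.3606 kN/m³.
The plate makes 34.9° with the vertical, i.e. θ = 90° − 34.9° = 55.1° to the horizontal. Measuring y along the incline from the free-surface line, vertical depth h = y·sinθ with sinθ = 0.820152.
The centroid is at the centre, 0.75 m below the top of the plate, so y_c = 5.34 + 0.75 = 6.09 m and h_c = 6.09 × 0.820152 = 4.99473 m.
A = π(0.75)² = 1.76715 m².
Resultant F = γ·h_c·A = 12.3606 × 4.99473 × 1.76715 = 109.1 kN.

F ≈ 109.1 kN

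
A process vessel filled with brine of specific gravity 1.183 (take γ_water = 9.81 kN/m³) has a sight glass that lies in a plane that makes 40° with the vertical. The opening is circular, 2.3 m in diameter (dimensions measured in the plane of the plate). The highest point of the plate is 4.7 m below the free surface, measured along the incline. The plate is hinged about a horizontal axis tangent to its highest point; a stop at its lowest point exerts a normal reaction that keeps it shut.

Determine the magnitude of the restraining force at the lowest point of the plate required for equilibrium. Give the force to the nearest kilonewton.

γ = 1.183 × 9.81 = 11.60523 kN/m³.
The plate makes 40° with the vertical, i.e. θ = 90° − 40° = 50° to the horizontal. Measuring y along the incline from the free-surface line, vertical depth h = y·sinθ with sinθ = 0.766044.
The centroid is at the centre, 1.15 m below the top of the plate, so y_c = 4.7 + 1.15 = 5.85 m and h_c = 5.85 × 0.766044 = 4.48136 m.
A = π(1.15)² = 4.15476 m².
Resultant F = γ·h_c·A = 11.60523 × 4.48136 × 4.15476 = 216.077 kN.
I_c = πr⁴/4 = π × 1.15⁴/4 = 1.37367 m⁴.
Centre of pressure: y_p = y_c + I_c/(y_c·A) = 5.85 + 1.37367/(5.85 × 4.15476) = 5.85 + 0.0565172 = 5.90652 m along the plane.
The resultant acts 1.15 + 0.0565172 = 1.20652 m (along the plate) below the hinge at the top edge, so the moment about the hinge is M = F × 1.20652 = 216.077 × 1.20652 = 260.701 kN·m.
A normal force at the bottom, 2.3 m from the hinge, must supply this moment: P = 260.701/2.3 = 113.348 kN.

P ≈ 113 kN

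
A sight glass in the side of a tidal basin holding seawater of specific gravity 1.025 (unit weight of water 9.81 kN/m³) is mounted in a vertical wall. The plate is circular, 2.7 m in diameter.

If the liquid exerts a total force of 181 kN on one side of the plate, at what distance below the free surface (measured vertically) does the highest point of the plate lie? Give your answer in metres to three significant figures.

d_top ≈ 1.79 m

γ = 1.025 × 9.81 = 10.05525 kN/m³.
A = π(1.35)² = 5.72555 m².
From F = γ·h_c·A, the centroid depth is h_c = 181/(10.05525 × 5.72555) = 3.1439 m.
The centroid is at the centre, 1.35 m below the top of the plate, so the highest point sits at h_top = 3.1439 − 1.35 = 1.7939 m below the surface.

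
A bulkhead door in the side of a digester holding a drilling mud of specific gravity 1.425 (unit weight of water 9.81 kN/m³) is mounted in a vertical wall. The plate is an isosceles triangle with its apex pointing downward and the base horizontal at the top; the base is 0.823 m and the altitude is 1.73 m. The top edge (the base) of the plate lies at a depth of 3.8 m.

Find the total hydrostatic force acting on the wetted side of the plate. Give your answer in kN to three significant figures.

γ = 1.425 × 9.81 = 13.97925 kN/m³.
With the apex down, the centroid sits h/3 = 1.73/3 = 0.576667 m below the base (the top edge), so the centroid depth is h_c = 3.8 + 0.576667 = 4.37667 m.
A = ½ × 0.823 × 1.73 = 0.711895 m².
Resultant F = γ·h_c·A = 13.97925 × 4.37667 × 0.711895 = 43.5556 kN.

F ≈ 43.6 kN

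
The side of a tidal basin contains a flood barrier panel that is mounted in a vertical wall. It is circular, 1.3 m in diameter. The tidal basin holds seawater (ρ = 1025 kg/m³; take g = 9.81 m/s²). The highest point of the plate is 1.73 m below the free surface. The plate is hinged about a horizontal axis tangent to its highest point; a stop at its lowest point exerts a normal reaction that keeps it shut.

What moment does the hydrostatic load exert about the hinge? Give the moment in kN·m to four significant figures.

M ≈ 22.06 kN·m

γ = ρg = 1025 × 9.81 / 1000 = 10.05525 kN/m³.
The centroid is at the centre, 0.65 m below the top of the plate, so the centroid depth is h_c = 1.73 + 0.65 = 2.38 m.
A = π(0.65)² = 1.32732 m².
Resultant F = γ·h_c·A = 10.05525 × 2.38 × 1.32732 = 31.7648 kN.
I_c = πr⁴/4 = π × 0.65⁴/4 = 0.140198 m⁴.
Centre of pressure: y_p = y_c + I_c/(y_c·A) = 2.38 + 0.140198/(2.38 × 1.32732) = 2.38 + 0.0443802 = 2.42438 m along the plane.
The resultant acts 0.65 + 0.0443802 = 0.69438 m (along the plate) below the hinge at the top edge, so the moment about the hinge is M = F × 0.69438 = 31.7648 × 0.69438 = 22.0568 kN·m.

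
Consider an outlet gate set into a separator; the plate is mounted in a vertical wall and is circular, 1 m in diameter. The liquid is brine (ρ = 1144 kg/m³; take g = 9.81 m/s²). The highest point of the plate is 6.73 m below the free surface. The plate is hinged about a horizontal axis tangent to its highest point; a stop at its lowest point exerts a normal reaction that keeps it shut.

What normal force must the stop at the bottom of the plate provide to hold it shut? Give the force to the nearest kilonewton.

P ≈ 32 kN

γ = ρg = 1144 × 9.81 / 1000 = 11.22264 kN/m³.
The centroid is at the centre, 0.5 m below the top of the plate, so the centroid depth is h_c = 6.73 + 0.5 = 7.23 m.
A = π(0.5)² = 0.785398 m².
Resultant F = γ·h_c·A = 11.22264 × 7.23 × 0.785398 = 63.7269 kN.
I_c = πr⁴/4 = π × 0.5⁴/4 = 0.0490874 m⁴.
Centre of pressure: y_p = y_c + I_c/(y_c·A) = 7.23 + 0.0490874/(7.23 × 0.785398) = 7.23 + 0.00864454 = 7.23864 m along the plane.
The resultant acts 0.5 + 0.00864454 = 0.508645 m (along the plate) below the hinge at the top edge, so the moment about the hinge is M = F × 0.508645 = 63.7269 × 0.508645 = 32.4144 kN·m.
A normal force at the bottom, 1 m from the hinge, must supply this moment: P = 32.4144/1 = 32.4144 kN.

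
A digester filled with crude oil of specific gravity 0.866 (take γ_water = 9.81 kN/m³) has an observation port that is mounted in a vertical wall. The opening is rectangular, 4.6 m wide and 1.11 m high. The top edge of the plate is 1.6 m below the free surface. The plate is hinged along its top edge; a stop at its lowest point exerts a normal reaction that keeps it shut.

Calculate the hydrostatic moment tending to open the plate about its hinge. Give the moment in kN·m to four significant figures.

M ≈ 56.33 kN·m

γ = 0.866 × 9.81 = 8.49546 kN/m³.
The centroid lies 1.11/2 = 0.555 m below the top edge, so the centroid depth is h_c = 1.6 + 0.555 = 2.155 m.
A = 4.6 × 1.11 = 5.106 m².
Resultant F = γ·h_c·A = 8.49546 × 2.155 × 5.106 = 93.4792 kN.
I_c = b·h³/12 = 4.6 × 1.11³/12 = 0.524259 m⁴.
Centre of pressure: y_p = y_c + I_c/(y_c·A) = 2.155 + 0.524259/(2.155 × 5.106) = 2.155 + 0.0476451 = 2.20265 m along the plane.
The resultant acts 0.555 + 0.0476451 = 0.602645 m (along the plate) below the hinge at the top edge, so the moment about the hinge is M = F × 0.602645 = 93.4792 × 0.602645 = 56.3348 kN·m.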